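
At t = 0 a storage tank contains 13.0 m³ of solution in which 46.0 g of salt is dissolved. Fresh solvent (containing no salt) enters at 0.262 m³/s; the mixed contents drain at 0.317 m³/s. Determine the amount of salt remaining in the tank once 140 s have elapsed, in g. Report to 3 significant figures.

0.261 g

Let m(t) be the amount of salt. Volume: V(t) = V₀ + (Q_in − Q_out) t = 13.0 − 0.055000 t; V(140) = 5.3000 m³.
Species balance (pure solvent in): dm/dt = −Q_out · m/V(t).
Separate: dm/m = −Q_out dt/V(t) ⇒ ln(m/m₀) = −(Q_out/(Q_in−Q_out)) ln(V/V₀).
m = m₀ (V₀/V)^(Q_out/(Q_in−Q_out)) = 46.0 × (13.0/5.3000)^(-5.7636) = 0.26113 g.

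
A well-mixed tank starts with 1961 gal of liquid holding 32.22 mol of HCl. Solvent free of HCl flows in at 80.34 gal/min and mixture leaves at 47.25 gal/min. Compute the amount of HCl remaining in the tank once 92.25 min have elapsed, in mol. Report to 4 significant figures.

8.433 mol

Let m(t) be the amount of HCl. Volume: V(t) = V₀ + (Q_in − Q_out) t = 1961 + 33.0900 t; V(92.25) = 5013.55 gal.
No HCl enters, so dm/dt = −Q_out · (m/V).
dm/m = −Q_out dt/(V₀ + 33.0900 t); integrating gives ln(m/m₀) = −(Q_out/(Q_in−Q_out)) ln(V/V₀).
m = m₀ (V₀/V)^(Q_out/(Q_in−Q_out)) = 32.22 × (1961/5013.55)^(1.42792) = 8.43348 mol.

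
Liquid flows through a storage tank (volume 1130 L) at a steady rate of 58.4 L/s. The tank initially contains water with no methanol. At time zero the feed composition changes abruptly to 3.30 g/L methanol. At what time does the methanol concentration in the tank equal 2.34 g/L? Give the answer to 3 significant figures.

Mass balance on the solute (V constant): V dC/dt = Q(C_in − C), so τ = V/Q = 19.349 s.
C(t) = C_in + (C₀ − C_in) e^(−t/τ). Set C = 2.34 and solve for t:
e^(−t/τ) = (C − C_in)/(C₀ − C_in) = (2.34 − 3.30)/(0 − 3.30) = 0.29091
t = −τ ln(…) = 19.349 × 1.2347 = 23.891 s.

23.9 s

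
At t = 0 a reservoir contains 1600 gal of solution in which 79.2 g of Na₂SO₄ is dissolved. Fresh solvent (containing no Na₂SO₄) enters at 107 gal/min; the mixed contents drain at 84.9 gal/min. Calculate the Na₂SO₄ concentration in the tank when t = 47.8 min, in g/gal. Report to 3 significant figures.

Let m(t) be the amount of Na₂SO₄. Volume: V(t) = V₀ + (Q_in − Q_out) t = 1600 + 22.100 t; V(47.8) = 2656.4 gal.
No Na₂SO₄ enters, so dm/dt = −Q_out · (m/V).
Separate: dm/m = −Q_out dt/V(t) ⇒ ln(m/m₀) = −(Q_out/(Q_in−Q_out)) ln(V/V₀).
m = m₀ (V₀/V)^(Q_out/(Q_in−Q_out)) = 79.2 × (1600/2656.4)^(3.8416) = 11.296 g.
C = m/V = 11.296/2656.4 = 0.0042523 g/gal.

0.00425 g/gal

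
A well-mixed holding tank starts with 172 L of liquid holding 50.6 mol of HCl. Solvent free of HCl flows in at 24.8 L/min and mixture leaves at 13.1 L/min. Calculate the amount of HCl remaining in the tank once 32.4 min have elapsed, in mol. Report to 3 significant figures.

Total volume: dV/dt = Q_in − Q_out = 11.700 L/min, so V(t) = 172 + 11.700 t and V(32.4) = 551.08 L.
No HCl enters, so dm/dt = −Q_out · (m/V).
Separate: dm/m = −Q_out dt/V(t) ⇒ ln(m/m₀) = −(Q_out/(Q_in−Q_out)) ln(V/V₀).
m = m₀ (V₀/V)^(Q_out/(Q_in−Q_out)) = 50.6 × (172/551.08)^(1.1197) = 13.739 mol.

13.7 mol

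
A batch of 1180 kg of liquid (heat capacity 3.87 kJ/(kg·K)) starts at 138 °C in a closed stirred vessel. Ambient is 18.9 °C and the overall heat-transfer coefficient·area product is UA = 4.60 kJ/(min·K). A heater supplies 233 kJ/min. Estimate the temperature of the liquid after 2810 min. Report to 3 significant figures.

73.6 °C

Lumped-capacitance energy balance: M c_p dT/dt = UA(T_amb − T) + Q̇.
dT/dt = (T_ss − T)/τ with T_ss = T_amb + Q̇/UA = 18.9 + 233/4.60 = 69.552 °C, τ = M c_p/UA = 1180·3.87/4.60 = 992.74 min.
Solution: T(t) = T_ss + (T₀ − T_ss) e^(−t/τ).
T(2810) = 69.552 + (68.448)·0.058980 = 73.589 °C.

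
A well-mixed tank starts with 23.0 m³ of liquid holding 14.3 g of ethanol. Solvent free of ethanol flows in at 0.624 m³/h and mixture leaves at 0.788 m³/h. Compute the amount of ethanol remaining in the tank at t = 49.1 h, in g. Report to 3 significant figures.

1.80 g

Let m(t) be the amount of ethanol. Volume: V(t) = V₀ + (Q_in − Q_out) t = 23.0 − 0.16400 t; V(49.1) = 14.948 m³.
No ethanol enters, so dm/dt = −Q_out · (m/V).
Separate: dm/m = −Q_out dt/V(t) ⇒ ln(m/m₀) = −(Q_out/(Q_in−Q_out)) ln(V/V₀).
m = m₀ (V₀/V)^(Q_out/(Q_in−Q_out)) = 14.3 × (23.0/14.948)^(-4.8049) = 1.8033 g.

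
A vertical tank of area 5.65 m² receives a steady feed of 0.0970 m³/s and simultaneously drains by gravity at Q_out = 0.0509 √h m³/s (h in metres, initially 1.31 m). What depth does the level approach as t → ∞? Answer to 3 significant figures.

Accumulation of liquid (constant cross-section A): A dh/dt = Q_in − 0.0509 √h. At steady state dh/dt = 0:
Q_in = 0.0509 √h_ss ⇒ √h_ss = 0.0970/0.0509 = 1.9057.
h_ss = 1.9057² = 3.6317 m. (Since h₀ = 1.31 m < h_ss, the level will rise toward this value.)

3.63 m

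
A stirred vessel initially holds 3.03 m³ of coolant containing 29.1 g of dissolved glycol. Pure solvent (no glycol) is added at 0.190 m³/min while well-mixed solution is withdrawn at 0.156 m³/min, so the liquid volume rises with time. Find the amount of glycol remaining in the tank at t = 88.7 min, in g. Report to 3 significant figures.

Let m(t) be the amount of glycol. Volume: V(t) = V₀ + (Q_in − Q_out) t = 3.03 + 0.034000 t; V(88.7) = 6.0458 m³.
No glycol enters, so dm/dt = −Q_out · (m/V).
Separate: dm/m = −Q_out dt/V(t) ⇒ ln(m/m₀) = −(Q_out/(Q_in−Q_out)) ln(V/V₀).
m = m₀ (V₀/V)^(Q_out/(Q_in−Q_out)) = 29.1 × (3.03/6.0458)^(4.5882) = 1.2228 g.

1.22 g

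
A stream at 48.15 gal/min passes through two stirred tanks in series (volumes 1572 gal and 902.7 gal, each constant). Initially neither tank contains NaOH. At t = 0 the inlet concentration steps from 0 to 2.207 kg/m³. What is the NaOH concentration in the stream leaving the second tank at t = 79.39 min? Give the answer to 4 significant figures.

1.795 kg/m³

Each tank obeys Vᵢ dCᵢ/dt = Q(Cᵢ₋₁ − Cᵢ), so τᵢ = Vᵢ/Q.
τ₁ = 1572/48.15 = 32.6480 min; τ₂ = 902.7/48.15 = 18.7477 min.
Tank 1: C₁ = C_in(1 − e^(−t/τ₁)). Tank 2 (τ₁ ≠ τ₂): C₂ = C_in[1 − (τ₁ e^(−t/τ₁) − τ₂ e^(−t/τ₂))/(τ₁ − τ₂)].
At t = 79.39: e^(−t/τ₁) = 0.0878875, e^(−t/τ₂) = 0.0144847.
C₂ = 2.207·[1 − (32.6480·0.0878875 − 18.7477·0.0144847)/(13.9003)] = 2.207·0.813112 = 1.79454 kg/m³.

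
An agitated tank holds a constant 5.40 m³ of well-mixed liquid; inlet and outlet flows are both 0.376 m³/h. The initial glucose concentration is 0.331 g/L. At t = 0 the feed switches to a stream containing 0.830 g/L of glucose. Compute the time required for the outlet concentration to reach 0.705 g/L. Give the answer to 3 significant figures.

Unsteady species balance (constant V, well mixed): V dC/dt = Q(C_in − C), so τ = V/Q = 14.362 h.
C(t) = C_in + (C₀ − C_in) e^(−t/τ). Set C = 0.705 and solve for t:
e^(−t/τ) = (C − C_in)/(C₀ − C_in) = (0.705 − 0.830)/(0.331 − 0.830) = 0.25050
t = −τ ln(…) = 14.362 × 1.3843 = 19.881 h.

19.9 h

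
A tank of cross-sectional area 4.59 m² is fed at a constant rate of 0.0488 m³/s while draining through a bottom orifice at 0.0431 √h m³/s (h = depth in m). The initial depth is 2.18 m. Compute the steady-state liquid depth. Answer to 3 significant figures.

1.28 m

A dh/dt = Q_in − 0.0431 √h. Steady state requires inflow = outflow:
Q_in = 0.0431 √h_ss ⇒ √h_ss = 0.0488/0.0431 = 1.1323.
h_ss = 1.1323² = 1.2820 m. (Since h₀ = 2.18 m > h_ss, the level will fall toward this value.)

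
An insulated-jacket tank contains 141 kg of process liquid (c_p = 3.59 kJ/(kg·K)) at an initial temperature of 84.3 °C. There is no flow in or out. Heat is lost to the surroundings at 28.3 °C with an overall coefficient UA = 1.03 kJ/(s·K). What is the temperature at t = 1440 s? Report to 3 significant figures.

31.3 °C

Lumped-capacitance energy balance: M c_p dT/dt = UA(T_amb − T).
dT/dt = (T_ss − T)/τ with T_ss = T_amb = 28.300 °C, τ = M c_p/UA = 141·3.59/1.03 = 491.45 s.
Integrating: T(t) = T_ss + (T₀ − T_ss) e^(−t/τ).
T(1440) = 28.300 + (56.000)·0.053390 = 31.290 °C.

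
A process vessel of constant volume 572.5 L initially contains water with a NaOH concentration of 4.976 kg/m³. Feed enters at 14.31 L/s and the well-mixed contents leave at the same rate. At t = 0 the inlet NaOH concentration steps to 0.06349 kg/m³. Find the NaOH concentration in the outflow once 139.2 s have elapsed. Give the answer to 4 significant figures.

Transient balance on the dissolved component: V dC/dt = Q(C_in − C).
So dC/dt = (C_in − C)/τ with τ = V/Q = 572.5/14.31 = 40.0070 s.
Solution: C(t) = C_in + (C₀ − C_in) e^(−t/τ).
C(139.2) = 0.06349 + (4.976 − 0.06349)·e^(−139.2/40.0070) = 0.06349 + (4.91251)·0.0308261 = 0.214924 kg/m³.

0.2149 kg/m³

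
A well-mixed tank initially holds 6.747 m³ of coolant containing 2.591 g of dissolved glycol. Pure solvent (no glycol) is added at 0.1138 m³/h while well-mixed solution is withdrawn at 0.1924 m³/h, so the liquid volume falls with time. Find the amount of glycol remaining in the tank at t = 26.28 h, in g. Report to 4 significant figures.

1.059 g

Let m(t) be the amount of glycol. Volume: V(t) = V₀ + (Q_in − Q_out) t = 6.747 − 0.0786000 t; V(26.28) = 4.68139 m³.
No glycol enters, so dm/dt = −Q_out · (m/V).
Separate: dm/m = −Q_out dt/V(t) ⇒ ln(m/m₀) = −(Q_out/(Q_in−Q_out)) ln(V/V₀).
m = m₀ (V₀/V)^(Q_out/(Q_in−Q_out)) = 2.591 × (6.747/4.68139)^(-2.44784) = 1.05903 g.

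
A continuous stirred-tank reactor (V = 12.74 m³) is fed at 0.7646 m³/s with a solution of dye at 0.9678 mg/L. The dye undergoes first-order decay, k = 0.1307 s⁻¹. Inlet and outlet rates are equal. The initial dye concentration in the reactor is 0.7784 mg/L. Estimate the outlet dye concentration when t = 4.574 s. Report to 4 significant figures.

Species balance: V dC/dt = Q C_in − Q C − k V C.
This is linear with rate a = Q/V + k = 0.190716 s⁻¹.
C_ss = Q C_in/(Q + kV) = 0.304554 mg/L; C(t) = C_ss + (C₀ − C_ss) e^(−a t).
C(4.574) = 0.304554 + (0.473846)·e^(−0.190716·4.574) = 0.304554 + (0.473846)·0.417975 = 0.502610 mg/L.

0.5026 mg/L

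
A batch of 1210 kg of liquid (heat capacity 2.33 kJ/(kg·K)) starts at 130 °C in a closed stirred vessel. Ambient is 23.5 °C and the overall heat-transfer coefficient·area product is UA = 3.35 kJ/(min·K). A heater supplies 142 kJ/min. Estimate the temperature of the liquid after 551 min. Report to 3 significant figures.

99.2 °C

Unsteady energy balance on the tank contents: M c_p dT/dt = −UA(T − T_amb) + Q̇.
dT/dt = (T_ss − T)/τ with T_ss = T_amb + Q̇/UA = 23.5 + 142/3.35 = 65.888 °C, τ = M c_p/UA = 1210·2.33/3.35 = 841.58 min.
T approaches T_ss exponentially: T(t) = T_ss + (T₀ − T_ss) e^(−t/τ).
T(551) = 65.888 + (64.112)·0.51959 = 99.200 °C.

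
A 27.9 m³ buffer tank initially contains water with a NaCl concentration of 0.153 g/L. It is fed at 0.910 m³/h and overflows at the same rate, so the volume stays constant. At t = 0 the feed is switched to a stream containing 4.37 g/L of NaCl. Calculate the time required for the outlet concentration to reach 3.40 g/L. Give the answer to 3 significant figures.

45.1 h

Species balance on the tank: V dC/dt = Q(C_in − C), so τ = V/Q = 30.659 h.
C(t) = C_in + (C₀ − C_in) e^(−t/τ). Set C = 3.40 and solve for t:
e^(−t/τ) = (C − C_in)/(C₀ − C_in) = (3.40 − 4.37)/(0.153 − 4.37) = 0.23002
t = −τ ln(…) = 30.659 × 1.4696 = 45.056 h.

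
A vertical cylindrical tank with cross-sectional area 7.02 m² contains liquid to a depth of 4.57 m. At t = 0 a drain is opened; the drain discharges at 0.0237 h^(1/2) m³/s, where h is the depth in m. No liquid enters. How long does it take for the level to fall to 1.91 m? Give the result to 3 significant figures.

448 s

A dh/dt = −Q_out = −0.0237 √h.
This is separable: 2 d(√h)/dt = −0.0237/A, so √h = √h₀ − (0.0237/(2A)) t.
t = 2A(√h₀ − √h)/0.0237 = 2·7.02·(√4.57 − √1.91)/0.0237
  = 14.040 × (2.1378 − 1.3820) / 0.0237 = 447.70 s.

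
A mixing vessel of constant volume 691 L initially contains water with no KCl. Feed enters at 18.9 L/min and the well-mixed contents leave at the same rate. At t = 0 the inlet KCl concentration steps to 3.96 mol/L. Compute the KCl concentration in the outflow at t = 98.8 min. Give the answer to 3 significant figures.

3.69 mol/L

Mass balance on the solute (V constant): V dC/dt = Q(C_in − C).
Rewrite as dC/dt + C/τ = C_in/τ, τ = V/Q = 36.561 min.
Solution: C(t) = C_in + (C₀ − C_in) e^(−t/τ).
C(98.8) = 3.96 + (0 − 3.96)·e^(−98.8/36.561) = 3.96 + (-3.9600)·0.067048 = 3.6945 mol/L.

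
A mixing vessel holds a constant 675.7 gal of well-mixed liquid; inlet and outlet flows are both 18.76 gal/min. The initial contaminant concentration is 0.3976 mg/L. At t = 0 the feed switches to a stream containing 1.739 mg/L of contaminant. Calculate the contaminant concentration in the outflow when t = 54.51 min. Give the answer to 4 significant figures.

Transient balance on the dissolved component: V dC/dt = Q(C_in − C).
Time constant τ = V/Q = 675.7/18.76 = 36.0181 min.
C approaches C_in exponentially: C(t) = C_in + (C₀ − C_in) e^(−t/τ).
C(54.51) = 1.739 + (0.3976 − 1.739)·e^(−54.51/36.0181) = 1.739 + (-1.34140)·0.220159 = 1.44368 mg/L.

1.444 mg/L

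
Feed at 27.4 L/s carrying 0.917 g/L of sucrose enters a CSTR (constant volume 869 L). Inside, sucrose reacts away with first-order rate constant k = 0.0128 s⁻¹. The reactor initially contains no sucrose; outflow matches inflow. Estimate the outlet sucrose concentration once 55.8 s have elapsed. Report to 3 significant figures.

0.597 g/L

V dC/dt = Q(C_in − C) − k V C.
This is linear with rate a = Q/V + k = 0.044330 s⁻¹.
C_ss = Q C_in/(Q + kV) = 0.65223 g/L; C(t) = C_ss + (C₀ − C_ss) e^(−a t).
C(55.8) = 0.65223 + (-0.65223)·e^(−0.044330·55.8) = 0.65223 + (-0.65223)·0.084277 = 0.59726 g/L.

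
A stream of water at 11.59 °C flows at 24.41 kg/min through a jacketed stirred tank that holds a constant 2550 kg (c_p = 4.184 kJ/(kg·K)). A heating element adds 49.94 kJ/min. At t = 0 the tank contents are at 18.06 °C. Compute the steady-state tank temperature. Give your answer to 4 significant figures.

12.08 °C

Energy balance: M c_p dT/dt = ṁ c_p (T_in − T) + 49.94.
At steady state dT/dt = 0 ⇒ T_ss = T_in + Q̇/(ṁ c_p) = 11.59 + 49.94/(24.41·4.184) = 12.0790 °C.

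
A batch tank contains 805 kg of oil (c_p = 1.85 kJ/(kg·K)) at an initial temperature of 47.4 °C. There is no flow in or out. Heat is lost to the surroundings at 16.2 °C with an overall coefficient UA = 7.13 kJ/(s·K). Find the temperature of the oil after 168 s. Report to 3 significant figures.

Lumped-capacitance energy balance: M c_p dT/dt = UA(T_amb − T).
dT/dt = (T_ss − T)/τ with T_ss = T_amb = 16.200 °C, τ = M c_p/UA = 805·1.85/7.13 = 208.87 s.
T approaches T_ss exponentially: T(t) = T_ss + (T₀ − T_ss) e^(−t/τ).
T(168) = 16.200 + (31.200)·0.44739 = 30.159 °C.

30.2 °C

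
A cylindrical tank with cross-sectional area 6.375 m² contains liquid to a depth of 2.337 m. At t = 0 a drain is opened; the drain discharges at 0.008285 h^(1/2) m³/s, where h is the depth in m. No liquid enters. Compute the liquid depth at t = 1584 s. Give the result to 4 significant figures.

A dh/dt = −Q_out = −0.008285 √h.
Separate and integrate: 2(√h − √h₀) = −(0.008285/A) t.
√h = √2.337 − 0.008285·1584/(2·6.375) = 1.52872 − 1.02929 = 0.499436.
h = 0.499436² = 0.249436 m.

0.2494 m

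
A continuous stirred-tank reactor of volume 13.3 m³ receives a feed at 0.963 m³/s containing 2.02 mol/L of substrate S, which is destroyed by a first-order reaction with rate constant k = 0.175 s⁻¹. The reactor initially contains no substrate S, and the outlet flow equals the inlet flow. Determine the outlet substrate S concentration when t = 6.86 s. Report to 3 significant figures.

0.483 mol/L

V dC/dt = Q(C_in − C) − k V C.
dC/dt = (Q/V) C_in − (Q/V + k) C; effective rate a = Q/V + k = 0.072406 + 0.175 = 0.24741 s⁻¹.
C_ss = Q C_in/(Q + kV) = 0.59117 mol/L; C(t) = C_ss + (C₀ − C_ss) e^(−a t).
C(6.86) = 0.59117 + (-0.59117)·e^(−0.24741·6.86) = 0.59117 + (-0.59117)·0.18319 = 0.48287 mol/L.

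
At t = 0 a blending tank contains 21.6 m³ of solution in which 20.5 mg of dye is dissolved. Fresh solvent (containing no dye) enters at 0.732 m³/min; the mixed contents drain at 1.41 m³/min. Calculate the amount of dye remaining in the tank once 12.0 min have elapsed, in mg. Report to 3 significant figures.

Let m(t) be the amount of dye. Volume: V(t) = V₀ + (Q_in − Q_out) t = 21.6 − 0.67800 t; V(12.0) = 13.464 m³.
Species balance (pure solvent in): dm/dt = −Q_out · m/V(t).
dm/m = −Q_out dt/(V₀ − 0.67800 t); integrating gives ln(m/m₀) = −(Q_out/(Q_in−Q_out)) ln(V/V₀).
m = m₀ (V₀/V)^(Q_out/(Q_in−Q_out)) = 20.5 × (21.6/13.464)^(-2.0796) = 7.6709 mg.

7.67 mg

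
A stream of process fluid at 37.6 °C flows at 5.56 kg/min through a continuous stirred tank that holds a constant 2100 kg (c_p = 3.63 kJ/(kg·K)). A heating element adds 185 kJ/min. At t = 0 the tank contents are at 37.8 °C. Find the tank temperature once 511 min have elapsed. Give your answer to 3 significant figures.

M c_p dT/dt = ṁ c_p (T_in − T) + Q̇.
Rearrange: dT/dt = (T_ss − T)/τ with τ = M/ṁ = 377.70 min and T_ss = T_in + Q̇/(ṁ c_p) = 46.766 °C.
Integrating: T(t) = T_ss + (T₀ − T_ss) e^(−t/τ).
T(511) = 46.766 + (-8.9662)·e^(−511/377.70) = 46.766 + (-8.9662)·0.25848 = 44.449 °C.

44.4 °C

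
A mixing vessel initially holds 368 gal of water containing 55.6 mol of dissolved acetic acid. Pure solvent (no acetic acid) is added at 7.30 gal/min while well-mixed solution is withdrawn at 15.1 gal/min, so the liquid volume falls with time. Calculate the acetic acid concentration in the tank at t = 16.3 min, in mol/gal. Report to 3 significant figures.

Total volume: dV/dt = Q_in − Q_out = -7.8000 gal/min, so V(t) = 368 − 7.8000 t and V(16.3) = 240.86 gal.
Species balance (pure solvent in): dm/dt = −Q_out · m/V(t).
Separate: dm/m = −Q_out dt/V(t) ⇒ ln(m/m₀) = −(Q_out/(Q_in−Q_out)) ln(V/V₀).
m = m₀ (V₀/V)^(Q_out/(Q_in−Q_out)) = 55.6 × (368/240.86)^(-1.9359) = 24.474 mol.
C = m/V = 24.474/240.86 = 0.10161 mol/gal.

0.102 mol/gal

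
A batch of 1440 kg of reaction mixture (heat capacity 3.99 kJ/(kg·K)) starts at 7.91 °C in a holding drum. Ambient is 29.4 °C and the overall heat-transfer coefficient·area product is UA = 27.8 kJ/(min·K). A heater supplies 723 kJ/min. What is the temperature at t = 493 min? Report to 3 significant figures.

51.0 °C

M c_p dT/dt = −UA(T − T_amb) + Q̇.
dT/dt = (T_ss − T)/τ with T_ss = T_amb + Q̇/UA = 29.4 + 723/27.8 = 55.407 °C, τ = M c_p/UA = 1440·3.99/27.8 = 206.68 min.
Integrating: T(t) = T_ss + (T₀ − T_ss) e^(−t/τ).
T(493) = 55.407 + (-47.497)·0.092055 = 51.035 °C.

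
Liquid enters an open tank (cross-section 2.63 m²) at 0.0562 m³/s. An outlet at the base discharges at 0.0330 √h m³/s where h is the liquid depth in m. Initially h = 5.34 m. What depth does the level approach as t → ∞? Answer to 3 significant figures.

A dh/dt = Q_in − 0.0330 √h. Steady state requires inflow = outflow:
Q_in = 0.0330 √h_ss ⇒ √h_ss = 0.0562/0.0330 = 1.7030.
h_ss = 1.7030² = 2.9003 m. (Since h₀ = 5.34 m > h_ss, the level will fall toward this value.)

2.90 m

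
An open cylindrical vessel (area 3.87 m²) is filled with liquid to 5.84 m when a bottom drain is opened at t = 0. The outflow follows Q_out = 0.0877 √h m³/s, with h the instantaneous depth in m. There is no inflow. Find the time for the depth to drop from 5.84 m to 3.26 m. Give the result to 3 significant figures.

53.9 s

A dh/dt = −Q_out = −0.0877 √h.
This is separable: 2 d(√h)/dt = −0.0877/A, so √h = √h₀ − (0.0877/(2A)) t.
t = 2A(√h₀ − √h)/0.0877 = 2·3.87·(√5.84 − √3.26)/0.0877
  = 7.7400 × (2.4166 − 1.8055) / 0.0877 = 53.930 s.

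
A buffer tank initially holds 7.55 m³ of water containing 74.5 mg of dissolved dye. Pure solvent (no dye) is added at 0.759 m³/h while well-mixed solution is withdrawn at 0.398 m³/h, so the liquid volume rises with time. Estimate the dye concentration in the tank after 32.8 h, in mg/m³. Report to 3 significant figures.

1.36 mg/m³

Let m(t) be the amount of dye. Volume: V(t) = V₀ + (Q_in − Q_out) t = 7.55 + 0.36100 t; V(32.8) = 19.391 m³.
Solute balance: dm/dt = 0 − Q_out C = −Q_out m/V(t).
dm/m = −Q_out dt/(V₀ + 0.36100 t); integrating gives ln(m/m₀) = −(Q_out/(Q_in−Q_out)) ln(V/V₀).
m = m₀ (V₀/V)^(Q_out/(Q_in−Q_out)) = 74.5 × (7.55/19.391)^(1.1025) = 26.334 mg.
C = m/V = 26.334/19.391 = 1.3581 mg/m³.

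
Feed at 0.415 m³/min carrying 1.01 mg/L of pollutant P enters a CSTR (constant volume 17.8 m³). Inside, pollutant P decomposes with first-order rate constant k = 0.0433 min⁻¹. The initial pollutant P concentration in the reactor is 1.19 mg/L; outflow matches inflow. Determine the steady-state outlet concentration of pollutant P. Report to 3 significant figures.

V dC/dt = Q(C_in − C) − k V C.
Steady state (dC/dt = 0): C_ss = Q C_in/(Q + kV) = C_in/(1 + kV/Q).
C_ss = 0.415·1.01/(0.415 + 0.0433·17.8) = 0.41915/1.1857 = 0.35349 mg/L.

0.353 mg/L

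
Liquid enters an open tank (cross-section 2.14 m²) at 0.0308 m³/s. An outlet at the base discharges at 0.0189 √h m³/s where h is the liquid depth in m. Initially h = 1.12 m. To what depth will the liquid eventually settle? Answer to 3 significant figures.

2.66 m

A dh/dt = Q_in − 0.0189 √h. Steady state requires inflow = outflow:
Q_in = 0.0189 √h_ss ⇒ √h_ss = 0.0308/0.0189 = 1.6296.
h_ss = 1.6296² = 2.6557 m. (Since h₀ = 1.12 m < h_ss, the level will rise toward this value.)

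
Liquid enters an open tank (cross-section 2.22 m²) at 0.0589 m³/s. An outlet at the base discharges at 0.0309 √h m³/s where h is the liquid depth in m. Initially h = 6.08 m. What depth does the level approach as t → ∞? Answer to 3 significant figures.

3.63 m

A dh/dt = Q_in − 0.0309 √h. Steady state requires inflow = outflow:
Q_in = 0.0309 √h_ss ⇒ √h_ss = 0.0589/0.0309 = 1.9061.
h_ss = 1.9061² = 3.6334 m. (Since h₀ = 6.08 m > h_ss, the level will fall toward this value.)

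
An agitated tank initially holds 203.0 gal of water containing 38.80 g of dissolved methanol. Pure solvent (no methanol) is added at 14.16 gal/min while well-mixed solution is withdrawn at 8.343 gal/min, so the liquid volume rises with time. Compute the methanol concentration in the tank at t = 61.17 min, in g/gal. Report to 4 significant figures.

Let m(t) be the amount of methanol. Volume: V(t) = V₀ + (Q_in − Q_out) t = 203.0 + 5.81700 t; V(61.17) = 558.826 gal.
Solute balance: dm/dt = 0 − Q_out C = −Q_out m/V(t).
dm/m = −Q_out dt/(V₀ + 5.81700 t); integrating gives ln(m/m₀) = −(Q_out/(Q_in−Q_out)) ln(V/V₀).
m = m₀ (V₀/V)^(Q_out/(Q_in−Q_out)) = 38.80 × (203.0/558.826)^(1.43424) = 9.07986 g.
C = m/V = 9.07986/558.826 = 0.0162481 g/gal.

0.01625 g/gal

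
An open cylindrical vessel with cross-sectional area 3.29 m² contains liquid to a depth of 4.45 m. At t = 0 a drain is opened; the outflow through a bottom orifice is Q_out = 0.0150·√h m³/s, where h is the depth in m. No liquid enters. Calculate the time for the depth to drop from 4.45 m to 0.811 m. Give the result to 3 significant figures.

With no inflow, A dh/dt = −0.0150 √h.
Separate and integrate: 2(√h − √h₀) = −(0.0150/A) t.
t = 2A(√h₀ − √h)/0.0150 = 2·3.29·(√4.45 − √0.811)/0.0150
  = 6.5800 × (2.1095 − 0.90056) / 0.0150 = 530.32 s.

530 s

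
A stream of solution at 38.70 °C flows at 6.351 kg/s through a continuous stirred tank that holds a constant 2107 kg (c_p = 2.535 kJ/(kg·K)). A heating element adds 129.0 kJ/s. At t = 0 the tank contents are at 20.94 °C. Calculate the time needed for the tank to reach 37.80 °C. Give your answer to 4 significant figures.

Heat balance on the well-mixed liquid: M c_p dT/dt = ṁ c_p (T_in − T) + 129.0.
τ = M/ṁ = 331.759 s; T_ss = T_in + Q̇/(ṁ c_p) = 46.7125 °C.
T(t) = T_ss + (T₀ − T_ss) e^(−t/τ). Set T = 37.80:
e^(−t/τ) = (37.80 − 46.7125)/(20.94 − 46.7125) = 0.345815
t = −331.759 · ln(0.345815) = 352.278 s.

352.3 s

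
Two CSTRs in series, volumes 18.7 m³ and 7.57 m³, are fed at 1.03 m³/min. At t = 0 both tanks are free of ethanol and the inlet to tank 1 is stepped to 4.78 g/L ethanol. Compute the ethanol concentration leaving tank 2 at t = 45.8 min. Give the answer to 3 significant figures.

Each tank obeys Vᵢ dCᵢ/dt = Q(Cᵢ₋₁ − Cᵢ), so τᵢ = Vᵢ/Q.
τ₁ = 18.7/1.03 = 18.155 min; τ₂ = 7.57/1.03 = 7.3495 min.
Solving the cascade with C₁(0)=C₂(0)=0 gives C₂(t) = C_in[1 − (τ₁ e^(−t/τ₁) − τ₂ e^(−t/τ₂))/(τ₁ − τ₂)].
At t = 45.8: e^(−t/τ₁) = 0.080245, e^(−t/τ₂) = 0.0019661.
C₂ = 4.78·[1 − (18.155·0.080245 − 7.3495·0.0019661)/(10.806)] = 4.78·0.86651 = 4.1419 g/L.

4.14 g/L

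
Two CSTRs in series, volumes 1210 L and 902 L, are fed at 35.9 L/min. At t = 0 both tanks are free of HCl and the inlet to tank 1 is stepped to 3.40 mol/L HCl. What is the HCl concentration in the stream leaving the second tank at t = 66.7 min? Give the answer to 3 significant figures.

Time constants: τᵢ = Vᵢ/Q for each well-mixed tank.
τ₁ = 1210/35.9 = 33.705 min; τ₂ = 902/35.9 = 25.125 min.
Solving the cascade with C₁(0)=C₂(0)=0 gives C₂(t) = C_in[1 − (τ₁ e^(−t/τ₁) − τ₂ e^(−t/τ₂))/(τ₁ − τ₂)].
At t = 66.7: e^(−t/τ₁) = 0.13821, e^(−t/τ₂) = 0.070321.
C₂ = 3.40·[1 − (33.705·0.13821 − 25.125·0.070321)/(8.5794)] = 3.40·0.66295 = 2.2540 mol/L.

2.25 mol/L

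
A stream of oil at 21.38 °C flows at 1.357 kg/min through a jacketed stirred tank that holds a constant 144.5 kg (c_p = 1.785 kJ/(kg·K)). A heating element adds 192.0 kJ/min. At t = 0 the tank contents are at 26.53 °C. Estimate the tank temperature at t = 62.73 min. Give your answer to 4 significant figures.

59.52 °C

M c_p dT/dt = ṁ c_p (T_in − T) + Q̇.
τ = M/ṁ = 106.485 min; T_ss = T_in + Q̇/(ṁ c_p) = 21.38 + 192.0/(1.357·1.785) = 100.645 °C.
T approaches T_ss exponentially: T(t) = T_ss + (T₀ − T_ss) e^(−t/τ).
T(62.73) = 100.645 + (-74.1153)·e^(−62.73/106.485) = 100.645 + (-74.1153)·0.554828 = 59.5241 °C.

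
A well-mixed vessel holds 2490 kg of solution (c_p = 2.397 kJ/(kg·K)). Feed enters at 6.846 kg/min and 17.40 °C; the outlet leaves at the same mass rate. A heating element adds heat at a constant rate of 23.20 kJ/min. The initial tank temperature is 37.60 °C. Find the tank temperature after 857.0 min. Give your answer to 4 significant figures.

20.59 °C

M c_p dT/dt = ṁ c_p (T_in − T) + Q̇.
Rearrange: dT/dt = (T_ss − T)/τ with τ = M/ṁ = 363.716 min and T_ss = T_in + Q̇/(ṁ c_p) = 18.8138 °C.
Integrating: T(t) = T_ss + (T₀ − T_ss) e^(−t/τ).
T(857.0) = 18.8138 + (18.7862)·e^(−857.0/363.716) = 18.8138 + (18.7862)·0.0947765 = 20.5943 °C.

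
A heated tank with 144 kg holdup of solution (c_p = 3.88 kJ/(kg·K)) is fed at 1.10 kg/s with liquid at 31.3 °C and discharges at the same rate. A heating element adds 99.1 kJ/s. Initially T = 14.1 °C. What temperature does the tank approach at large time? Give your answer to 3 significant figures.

54.5 °C

M c_p dT/dt = ṁ c_p (T_in − T) + Q̇.
At steady state dT/dt = 0 ⇒ T_ss = T_in + Q̇/(ṁ c_p) = 31.3 + 99.1/(1.10·3.88) = 54.519 °C.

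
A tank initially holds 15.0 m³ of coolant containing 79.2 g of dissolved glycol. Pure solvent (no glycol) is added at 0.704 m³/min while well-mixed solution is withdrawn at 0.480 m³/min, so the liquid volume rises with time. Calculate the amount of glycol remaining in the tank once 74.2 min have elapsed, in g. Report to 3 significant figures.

16.0 g

Let m(t) be the amount of glycol. Volume: V(t) = V₀ + (Q_in − Q_out) t = 15.0 + 0.22400 t; V(74.2) = 31.621 m³.
Species balance (pure solvent in): dm/dt = −Q_out · m/V(t).
Separate: dm/m = −Q_out dt/V(t) ⇒ ln(m/m₀) = −(Q_out/(Q_in−Q_out)) ln(V/V₀).
m = m₀ (V₀/V)^(Q_out/(Q_in−Q_out)) = 79.2 × (15.0/31.621)^(2.1429) = 16.021 g.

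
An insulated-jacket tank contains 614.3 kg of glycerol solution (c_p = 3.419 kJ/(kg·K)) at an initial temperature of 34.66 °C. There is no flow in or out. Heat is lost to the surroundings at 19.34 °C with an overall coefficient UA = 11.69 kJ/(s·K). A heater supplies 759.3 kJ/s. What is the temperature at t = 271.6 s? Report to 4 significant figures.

M c_p dT/dt = −UA(T − T_amb) + Q̇.
dT/dt = (T_ss − T)/τ with T_ss = T_amb + Q̇/UA = 19.34 + 759.3/11.69 = 84.2930 °C, τ = M c_p/UA = 614.3·3.419/11.69 = 179.666 s.
T approaches T_ss exponentially: T(t) = T_ss + (T₀ − T_ss) e^(−t/τ).
T(271.6) = 84.2930 + (-49.6330)·0.220535 = 73.3471 °C.

73.35 °C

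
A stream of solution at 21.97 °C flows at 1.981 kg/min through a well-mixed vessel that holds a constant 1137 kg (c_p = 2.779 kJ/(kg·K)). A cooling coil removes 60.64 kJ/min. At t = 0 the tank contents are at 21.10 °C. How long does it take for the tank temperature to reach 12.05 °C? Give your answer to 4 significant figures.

1278 min

M c_p dT/dt = ṁ c_p (T_in − T) − Q̇.
τ = M/ṁ = 573.953 min; T_ss = T_in − Q̇/(ṁ c_p) = 10.9550 °C.
T(t) = T_ss + (T₀ − T_ss) e^(−t/τ). Set T = 12.05:
e^(−t/τ) = (12.05 − 10.9550)/(21.10 − 10.9550) = 0.107939
t = −573.953 · ln(0.107939) = 1277.73 min.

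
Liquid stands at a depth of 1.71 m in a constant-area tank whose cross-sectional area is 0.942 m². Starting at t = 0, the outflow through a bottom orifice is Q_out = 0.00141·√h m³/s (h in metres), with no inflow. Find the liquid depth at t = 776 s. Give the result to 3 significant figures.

With no inflow, A dh/dt = −0.00141 √h.
Separate and integrate: 2(√h − √h₀) = −(0.00141/A) t.
√h = √1.71 − 0.00141·776/(2·0.942) = 1.3077 − 0.58076 = 0.72691.
h = 0.72691² = 0.52839 m.

0.528 m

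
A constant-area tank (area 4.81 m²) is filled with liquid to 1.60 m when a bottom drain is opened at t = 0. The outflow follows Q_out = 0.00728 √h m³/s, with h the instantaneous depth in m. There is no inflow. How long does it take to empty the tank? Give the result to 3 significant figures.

1670 s

A dh/dt = −Q_out = −0.00728 √h.
∫ h^(−1/2) dh = −(0.00728/A) ∫ dt, giving 2√h = 2√h₀ − (0.00728/A) t.
Set h = 0: 2√h₀ = (0.00728/A) t_empty ⇒ t_empty = 2A√h₀/0.00728.
t_empty = 2·4.81·√1.60/0.00728 = 9.6200·1.2649/0.00728 = 1671.5 s.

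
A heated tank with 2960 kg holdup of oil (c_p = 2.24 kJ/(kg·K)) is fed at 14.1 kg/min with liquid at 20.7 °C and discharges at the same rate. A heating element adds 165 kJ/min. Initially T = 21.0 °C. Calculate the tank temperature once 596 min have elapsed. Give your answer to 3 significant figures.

25.6 °C

M c_p dT/dt = ṁ c_p (T_in − T) + Q̇.
τ = M/ṁ = 209.93 min; T_ss = T_in + Q̇/(ṁ c_p) = 20.7 + 165/(14.1·2.24) = 25.924 °C.
T approaches T_ss exponentially: T(t) = T_ss + (T₀ − T_ss) e^(−t/τ).
T(596) = 25.924 + (-4.9242)·e^(−596/209.93) = 25.924 + (-4.9242)·0.058481 = 25.636 °C.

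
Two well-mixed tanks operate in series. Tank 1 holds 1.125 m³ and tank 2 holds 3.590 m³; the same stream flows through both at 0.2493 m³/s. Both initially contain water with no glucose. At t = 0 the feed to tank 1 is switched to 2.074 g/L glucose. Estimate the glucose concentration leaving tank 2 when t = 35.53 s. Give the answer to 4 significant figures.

1.818 g/L

Species balance on tank i: dCᵢ/dt = (Cᵢ₋₁ − Cᵢ)/τᵢ with τᵢ = Vᵢ/Q.
τ₁ = 1.125/0.2493 = 4.51264 s; τ₂ = 3.590/0.2493 = 14.4003 s.
Solving the cascade with C₁(0)=C₂(0)=0 gives C₂(t) = C_in[1 − (τ₁ e^(−t/τ₁) − τ₂ e^(−t/τ₂))/(τ₁ − τ₂)].
At t = 35.53: e^(−t/τ₁) = 0.000380719, e^(−t/τ₂) = 0.0848130.
C₂ = 2.074·[1 − (4.51264·0.000380719 − 14.4003·0.0848130)/(-9.88769)] = 2.074·0.876653 = 1.81818 g/L.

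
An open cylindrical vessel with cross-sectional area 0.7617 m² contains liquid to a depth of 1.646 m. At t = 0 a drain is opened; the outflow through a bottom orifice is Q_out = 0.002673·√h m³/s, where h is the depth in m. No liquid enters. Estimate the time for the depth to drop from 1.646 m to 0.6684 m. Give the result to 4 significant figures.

265.2 s

With no inflow, A dh/dt = −0.002673 √h.
This is separable: 2 d(√h)/dt = −0.002673/A, so √h = √h₀ − (0.002673/(2A)) t.
t = 2A(√h₀ − √h)/0.002673 = 2·0.7617·(√1.646 − √0.6684)/0.002673
  = 1.52340 × (1.28297 − 0.817557) / 0.002673 = 265.246 s.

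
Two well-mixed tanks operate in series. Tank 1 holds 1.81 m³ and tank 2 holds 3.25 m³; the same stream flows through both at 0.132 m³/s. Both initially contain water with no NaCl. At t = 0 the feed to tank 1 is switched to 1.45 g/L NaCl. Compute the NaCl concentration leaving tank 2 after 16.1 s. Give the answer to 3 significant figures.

Time constants: τᵢ = Vᵢ/Q for each well-mixed tank.
τ₁ = 1.81/0.132 = 13.712 s; τ₂ = 3.25/0.132 = 24.621 s.
Tank 1: C₁ = C_in(1 − e^(−t/τ₁)). Tank 2 (τ₁ ≠ τ₂): C₂ = C_in[1 − (τ₁ e^(−t/τ₁) − τ₂ e^(−t/τ₂))/(τ₁ − τ₂)].
At t = 16.1: e^(−t/τ₁) = 0.30908, e^(−t/τ₂) = 0.52001.
C₂ = 1.45·[1 − (13.712·0.30908 − 24.621·0.52001)/(-10.909)] = 1.45·0.21487 = 0.31156 g/L.

0.312 g/L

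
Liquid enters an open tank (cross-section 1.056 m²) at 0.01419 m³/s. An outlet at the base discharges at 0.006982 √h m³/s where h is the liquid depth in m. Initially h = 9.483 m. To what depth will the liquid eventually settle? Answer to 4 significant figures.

A dh/dt = Q_in − 0.006982 √h. Steady state requires inflow = outflow:
Q_in = 0.006982 √h_ss ⇒ √h_ss = 0.01419/0.006982 = 2.03237.
h_ss = 2.03237² = 4.13052 m. (Since h₀ = 9.483 m > h_ss, the level will fall toward this value.)

4.131 m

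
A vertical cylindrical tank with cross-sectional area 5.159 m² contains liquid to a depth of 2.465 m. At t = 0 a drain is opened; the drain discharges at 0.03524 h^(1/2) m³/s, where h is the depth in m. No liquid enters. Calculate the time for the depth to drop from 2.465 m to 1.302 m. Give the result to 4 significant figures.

With no inflow, A dh/dt = −0.03524 √h.
This is separable: 2 d(√h)/dt = −0.03524/A, so √h = √h₀ − (0.03524/(2A)) t.
t = 2A(√h₀ − √h)/0.03524 = 2·5.159·(√2.465 − √1.302)/0.03524
  = 10.3180 × (1.57003 − 1.14105) / 0.03524 = 125.602 s.

125.6 s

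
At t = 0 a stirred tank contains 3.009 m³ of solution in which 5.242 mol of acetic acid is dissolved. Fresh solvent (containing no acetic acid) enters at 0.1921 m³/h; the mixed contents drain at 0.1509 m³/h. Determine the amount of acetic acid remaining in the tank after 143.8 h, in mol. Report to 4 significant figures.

Let m(t) be the amount of acetic acid. Volume: V(t) = V₀ + (Q_in − Q_out) t = 3.009 + 0.0412000 t; V(143.8) = 8.93356 m³.
Solute balance: dm/dt = 0 − Q_out C = −Q_out m/V(t).
dm/m = −Q_out dt/(V₀ + 0.0412000 t); integrating gives ln(m/m₀) = −(Q_out/(Q_in−Q_out)) ln(V/V₀).
m = m₀ (V₀/V)^(Q_out/(Q_in−Q_out)) = 5.242 × (3.009/8.93356)^(3.66262) = 0.0973943 mol.

0.09739 mol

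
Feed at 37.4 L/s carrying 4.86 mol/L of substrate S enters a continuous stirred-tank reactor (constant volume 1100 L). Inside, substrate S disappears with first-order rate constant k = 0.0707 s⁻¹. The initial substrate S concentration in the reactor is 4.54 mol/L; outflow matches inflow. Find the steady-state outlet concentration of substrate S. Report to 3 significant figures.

V dC/dt = Q(C_in − C) − k V C.
At steady state: 0 = Q C_in − (Q + kV) C_ss, so C_ss = Q C_in/(Q + kV).
C_ss = 37.4·4.86/(37.4 + 0.0707·1100) = 181.76/115.17 = 1.5782 mol/L.

1.58 mol/L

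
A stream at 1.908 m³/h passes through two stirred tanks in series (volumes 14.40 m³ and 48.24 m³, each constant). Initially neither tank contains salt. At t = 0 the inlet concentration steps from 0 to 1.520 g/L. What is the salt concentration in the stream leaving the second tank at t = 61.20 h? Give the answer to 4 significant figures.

Each tank obeys Vᵢ dCᵢ/dt = Q(Cᵢ₋₁ − Cᵢ), so τᵢ = Vᵢ/Q.
τ₁ = 14.40/1.908 = 7.54717 h; τ₂ = 48.24/1.908 = 25.2830 h.
Solving the cascade with C₁(0)=C₂(0)=0 gives C₂(t) = C_in[1 − (τ₁ e^(−t/τ₁) − τ₂ e^(−t/τ₂))/(τ₁ − τ₂)].
At t = 61.20: e^(−t/τ₁) = 0.000300820, e^(−t/τ₂) = 0.0888685.
C₂ = 1.520·[1 − (7.54717·0.000300820 − 25.2830·0.0888685)/(-17.7358)] = 1.520·0.873443 = 1.32763 g/L.

1.328 g/L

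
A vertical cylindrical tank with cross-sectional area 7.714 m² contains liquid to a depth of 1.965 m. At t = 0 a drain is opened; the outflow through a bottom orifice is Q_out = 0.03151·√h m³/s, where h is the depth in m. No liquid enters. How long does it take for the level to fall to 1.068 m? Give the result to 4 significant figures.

A dh/dt = −Q_out = −0.03151 √h.
This is separable: 2 d(√h)/dt = −0.03151/A, so √h = √h₀ − (0.03151/(2A)) t.
t = 2A(√h₀ − √h)/0.03151 = 2·7.714·(√1.965 − √1.068)/0.03151
  = 15.4280 × (1.40178 − 1.03344) / 0.03151 = 180.349 s.

180.3 s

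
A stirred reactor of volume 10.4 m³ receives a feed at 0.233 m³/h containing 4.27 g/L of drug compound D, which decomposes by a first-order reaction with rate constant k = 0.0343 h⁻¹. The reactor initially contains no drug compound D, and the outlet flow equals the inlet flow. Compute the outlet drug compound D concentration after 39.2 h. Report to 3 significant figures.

Accumulation = in − out − consumed: V dC/dt = Q C_in − Q C − k V C.
dC/dt = (Q/V) C_in − (Q/V + k) C; effective rate a = Q/V + k = 0.022404 + 0.0343 = 0.056704 h⁻¹.
C_ss = Q C_in/(Q + kV) = 1.6871 g/L; C(t) = C_ss + (C₀ − C_ss) e^(−a t).
C(39.2) = 1.6871 + (-1.6871)·e^(−0.056704·39.2) = 1.6871 + (-1.6871)·0.10831 = 1.5044 g/L.

1.50 g/L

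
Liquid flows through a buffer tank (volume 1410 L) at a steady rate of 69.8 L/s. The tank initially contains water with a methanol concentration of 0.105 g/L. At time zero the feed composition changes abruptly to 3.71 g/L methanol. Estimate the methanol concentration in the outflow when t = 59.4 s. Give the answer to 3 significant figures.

Transient balance on the dissolved component: V dC/dt = Q(C_in − C).
Rewrite as dC/dt + C/τ = C_in/τ, τ = V/Q = 20.201 s.
Solution: C(t) = C_in + (C₀ − C_in) e^(−t/τ).
C(59.4) = 3.71 + (0.105 − 3.71)·e^(−59.4/20.201) = 3.71 + (-3.6050)·0.052839 = 3.5195 g/L.

3.52 g/L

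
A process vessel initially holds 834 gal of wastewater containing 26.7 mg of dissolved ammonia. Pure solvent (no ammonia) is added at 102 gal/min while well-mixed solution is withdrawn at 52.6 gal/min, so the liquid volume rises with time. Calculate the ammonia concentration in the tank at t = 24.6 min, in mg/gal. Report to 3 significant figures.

Let m(t) be the amount of ammonia. Volume: V(t) = V₀ + (Q_in − Q_out) t = 834 + 49.400 t; V(24.6) = 2049.2 gal.
Species balance (pure solvent in): dm/dt = −Q_out · m/V(t).
dm/m = −Q_out dt/(V₀ + 49.400 t); integrating gives ln(m/m₀) = −(Q_out/(Q_in−Q_out)) ln(V/V₀).
m = m₀ (V₀/V)^(Q_out/(Q_in−Q_out)) = 26.7 × (834/2049.2)^(1.0648) = 10.252 mg.
C = m/V = 10.252/2049.2 = 0.0050027 mg/gal.

0.00500 mg/gal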